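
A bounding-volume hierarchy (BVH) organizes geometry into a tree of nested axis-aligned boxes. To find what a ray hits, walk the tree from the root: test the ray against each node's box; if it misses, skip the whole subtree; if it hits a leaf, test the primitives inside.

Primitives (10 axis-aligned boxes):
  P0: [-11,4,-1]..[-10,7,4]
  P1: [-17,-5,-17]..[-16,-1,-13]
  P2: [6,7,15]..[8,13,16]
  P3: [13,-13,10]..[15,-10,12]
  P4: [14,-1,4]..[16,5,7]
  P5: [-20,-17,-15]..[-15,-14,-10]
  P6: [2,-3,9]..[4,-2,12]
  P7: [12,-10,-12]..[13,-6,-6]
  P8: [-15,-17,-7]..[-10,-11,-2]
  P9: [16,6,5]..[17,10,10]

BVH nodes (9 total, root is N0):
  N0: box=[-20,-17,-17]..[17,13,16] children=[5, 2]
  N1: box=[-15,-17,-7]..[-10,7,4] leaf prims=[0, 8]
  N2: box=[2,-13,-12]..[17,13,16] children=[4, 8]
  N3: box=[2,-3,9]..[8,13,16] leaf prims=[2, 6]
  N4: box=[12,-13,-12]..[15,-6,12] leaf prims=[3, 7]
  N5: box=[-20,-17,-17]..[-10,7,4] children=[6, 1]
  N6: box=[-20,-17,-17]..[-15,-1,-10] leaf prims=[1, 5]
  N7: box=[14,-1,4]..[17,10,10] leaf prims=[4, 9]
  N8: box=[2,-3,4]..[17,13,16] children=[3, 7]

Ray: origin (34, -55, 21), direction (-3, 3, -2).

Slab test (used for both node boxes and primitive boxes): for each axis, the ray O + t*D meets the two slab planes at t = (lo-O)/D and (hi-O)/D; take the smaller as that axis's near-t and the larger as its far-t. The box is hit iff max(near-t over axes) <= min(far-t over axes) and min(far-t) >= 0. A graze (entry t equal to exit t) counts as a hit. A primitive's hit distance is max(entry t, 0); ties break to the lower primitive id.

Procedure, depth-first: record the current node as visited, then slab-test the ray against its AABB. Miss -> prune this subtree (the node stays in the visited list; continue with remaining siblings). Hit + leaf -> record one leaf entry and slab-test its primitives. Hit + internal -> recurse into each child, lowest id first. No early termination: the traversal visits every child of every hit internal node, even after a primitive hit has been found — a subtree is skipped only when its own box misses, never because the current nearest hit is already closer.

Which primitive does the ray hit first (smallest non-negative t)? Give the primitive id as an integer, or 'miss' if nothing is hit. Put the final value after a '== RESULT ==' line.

Walk:
N0 x:[17/3,18] y:[38/3,68/3] z:[5/2,19] -> hit [38/3,18], descend [2, 5]
  N2 x:[17/3,32/3] y:[14,68/3] z:[5/2,33/2] -> miss, prune
  N5 x:[44/3,18] y:[38/3,62/3] z:[17/2,19] -> hit [44/3,18], descend [1, 6]
    N1 x:[44/3,49/3] y:[38/3,62/3] z:[17/2,14] -> miss, prune
    N6 x:[49/3,18] y:[38/3,18] z:[31/2,19] -> hit [49/3,18] leaf, test {P1@t=17, P5(miss)}

order=[0, 2, 5, 1, 6]  |boxes|=5  |leaves|=1  hit=P1

== RESULT ==
1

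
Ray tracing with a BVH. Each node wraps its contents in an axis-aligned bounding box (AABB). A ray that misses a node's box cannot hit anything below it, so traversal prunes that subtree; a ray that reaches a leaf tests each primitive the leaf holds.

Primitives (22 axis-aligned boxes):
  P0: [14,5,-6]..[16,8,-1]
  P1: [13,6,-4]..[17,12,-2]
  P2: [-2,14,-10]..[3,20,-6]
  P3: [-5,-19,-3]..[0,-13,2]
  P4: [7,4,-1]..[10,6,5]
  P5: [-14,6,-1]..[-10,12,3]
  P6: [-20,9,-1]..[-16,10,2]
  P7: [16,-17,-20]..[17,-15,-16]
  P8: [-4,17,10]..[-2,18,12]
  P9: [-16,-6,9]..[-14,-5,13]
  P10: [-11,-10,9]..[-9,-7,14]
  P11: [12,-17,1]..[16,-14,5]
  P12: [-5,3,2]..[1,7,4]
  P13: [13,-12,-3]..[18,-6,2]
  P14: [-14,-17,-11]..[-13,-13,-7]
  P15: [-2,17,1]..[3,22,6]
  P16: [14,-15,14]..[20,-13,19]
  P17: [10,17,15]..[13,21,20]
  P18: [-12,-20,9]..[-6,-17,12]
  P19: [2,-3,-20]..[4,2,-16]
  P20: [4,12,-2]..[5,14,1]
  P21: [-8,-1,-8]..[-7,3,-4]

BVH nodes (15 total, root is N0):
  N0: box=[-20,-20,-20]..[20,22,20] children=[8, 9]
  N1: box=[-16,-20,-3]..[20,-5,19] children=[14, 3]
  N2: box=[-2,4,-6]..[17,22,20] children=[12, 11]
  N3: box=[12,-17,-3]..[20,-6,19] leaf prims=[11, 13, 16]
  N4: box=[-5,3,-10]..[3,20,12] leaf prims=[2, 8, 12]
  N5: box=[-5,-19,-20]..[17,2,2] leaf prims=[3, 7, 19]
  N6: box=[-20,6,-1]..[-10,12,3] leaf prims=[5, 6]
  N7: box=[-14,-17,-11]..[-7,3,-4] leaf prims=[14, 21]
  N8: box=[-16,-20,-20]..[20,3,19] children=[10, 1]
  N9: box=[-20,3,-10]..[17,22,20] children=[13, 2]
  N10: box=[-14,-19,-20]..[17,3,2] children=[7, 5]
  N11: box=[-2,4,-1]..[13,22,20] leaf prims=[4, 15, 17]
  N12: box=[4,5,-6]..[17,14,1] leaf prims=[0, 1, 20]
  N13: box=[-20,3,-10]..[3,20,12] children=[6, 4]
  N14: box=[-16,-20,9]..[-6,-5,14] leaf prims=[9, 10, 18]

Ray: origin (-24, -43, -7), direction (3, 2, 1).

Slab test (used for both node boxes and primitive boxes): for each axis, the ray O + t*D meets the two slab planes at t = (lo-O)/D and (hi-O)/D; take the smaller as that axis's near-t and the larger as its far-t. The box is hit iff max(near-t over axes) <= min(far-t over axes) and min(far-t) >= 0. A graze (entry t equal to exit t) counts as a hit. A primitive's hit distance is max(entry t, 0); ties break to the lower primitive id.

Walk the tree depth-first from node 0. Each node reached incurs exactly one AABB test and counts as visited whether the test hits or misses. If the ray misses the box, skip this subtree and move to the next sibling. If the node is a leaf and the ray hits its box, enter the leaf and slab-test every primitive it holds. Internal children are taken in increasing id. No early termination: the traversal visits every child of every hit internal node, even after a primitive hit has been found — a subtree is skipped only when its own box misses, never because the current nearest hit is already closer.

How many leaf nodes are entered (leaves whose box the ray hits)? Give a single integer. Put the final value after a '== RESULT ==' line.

Walk:
N0 x:[4/3,44/3] y:[23/2,65/2] z:[-13,27] -> hit [23/2,44/3], descend [8, 9]
  N8 x:[8/3,44/3] y:[23/2,23] z:[-13,26] -> hit [23/2,44/3], descend [1, 10]
    N1 x:[8/3,44/3] y:[23/2,19] z:[4,26] -> hit [23/2,44/3], descend [3, 14]
      N3 x:[12,44/3] y:[13,37/2] z:[4,26] -> hit [13,44/3] leaf, test {P11(miss), P13(miss), P16(miss)}
      N14 x:[8/3,6] y:[23/2,19] z:[16,21] -> miss, prune
    N10 x:[10/3,41/3] y:[12,23] z:[-13,9] -> miss, prune
  N9 x:[4/3,41/3] y:[23,65/2] z:[-3,27] -> miss, prune

7 AABB tests over nodes [0, 8, 1, 3, 14, 10, 9]; 1 leaf entered; closest miss.

== RESULT ==
1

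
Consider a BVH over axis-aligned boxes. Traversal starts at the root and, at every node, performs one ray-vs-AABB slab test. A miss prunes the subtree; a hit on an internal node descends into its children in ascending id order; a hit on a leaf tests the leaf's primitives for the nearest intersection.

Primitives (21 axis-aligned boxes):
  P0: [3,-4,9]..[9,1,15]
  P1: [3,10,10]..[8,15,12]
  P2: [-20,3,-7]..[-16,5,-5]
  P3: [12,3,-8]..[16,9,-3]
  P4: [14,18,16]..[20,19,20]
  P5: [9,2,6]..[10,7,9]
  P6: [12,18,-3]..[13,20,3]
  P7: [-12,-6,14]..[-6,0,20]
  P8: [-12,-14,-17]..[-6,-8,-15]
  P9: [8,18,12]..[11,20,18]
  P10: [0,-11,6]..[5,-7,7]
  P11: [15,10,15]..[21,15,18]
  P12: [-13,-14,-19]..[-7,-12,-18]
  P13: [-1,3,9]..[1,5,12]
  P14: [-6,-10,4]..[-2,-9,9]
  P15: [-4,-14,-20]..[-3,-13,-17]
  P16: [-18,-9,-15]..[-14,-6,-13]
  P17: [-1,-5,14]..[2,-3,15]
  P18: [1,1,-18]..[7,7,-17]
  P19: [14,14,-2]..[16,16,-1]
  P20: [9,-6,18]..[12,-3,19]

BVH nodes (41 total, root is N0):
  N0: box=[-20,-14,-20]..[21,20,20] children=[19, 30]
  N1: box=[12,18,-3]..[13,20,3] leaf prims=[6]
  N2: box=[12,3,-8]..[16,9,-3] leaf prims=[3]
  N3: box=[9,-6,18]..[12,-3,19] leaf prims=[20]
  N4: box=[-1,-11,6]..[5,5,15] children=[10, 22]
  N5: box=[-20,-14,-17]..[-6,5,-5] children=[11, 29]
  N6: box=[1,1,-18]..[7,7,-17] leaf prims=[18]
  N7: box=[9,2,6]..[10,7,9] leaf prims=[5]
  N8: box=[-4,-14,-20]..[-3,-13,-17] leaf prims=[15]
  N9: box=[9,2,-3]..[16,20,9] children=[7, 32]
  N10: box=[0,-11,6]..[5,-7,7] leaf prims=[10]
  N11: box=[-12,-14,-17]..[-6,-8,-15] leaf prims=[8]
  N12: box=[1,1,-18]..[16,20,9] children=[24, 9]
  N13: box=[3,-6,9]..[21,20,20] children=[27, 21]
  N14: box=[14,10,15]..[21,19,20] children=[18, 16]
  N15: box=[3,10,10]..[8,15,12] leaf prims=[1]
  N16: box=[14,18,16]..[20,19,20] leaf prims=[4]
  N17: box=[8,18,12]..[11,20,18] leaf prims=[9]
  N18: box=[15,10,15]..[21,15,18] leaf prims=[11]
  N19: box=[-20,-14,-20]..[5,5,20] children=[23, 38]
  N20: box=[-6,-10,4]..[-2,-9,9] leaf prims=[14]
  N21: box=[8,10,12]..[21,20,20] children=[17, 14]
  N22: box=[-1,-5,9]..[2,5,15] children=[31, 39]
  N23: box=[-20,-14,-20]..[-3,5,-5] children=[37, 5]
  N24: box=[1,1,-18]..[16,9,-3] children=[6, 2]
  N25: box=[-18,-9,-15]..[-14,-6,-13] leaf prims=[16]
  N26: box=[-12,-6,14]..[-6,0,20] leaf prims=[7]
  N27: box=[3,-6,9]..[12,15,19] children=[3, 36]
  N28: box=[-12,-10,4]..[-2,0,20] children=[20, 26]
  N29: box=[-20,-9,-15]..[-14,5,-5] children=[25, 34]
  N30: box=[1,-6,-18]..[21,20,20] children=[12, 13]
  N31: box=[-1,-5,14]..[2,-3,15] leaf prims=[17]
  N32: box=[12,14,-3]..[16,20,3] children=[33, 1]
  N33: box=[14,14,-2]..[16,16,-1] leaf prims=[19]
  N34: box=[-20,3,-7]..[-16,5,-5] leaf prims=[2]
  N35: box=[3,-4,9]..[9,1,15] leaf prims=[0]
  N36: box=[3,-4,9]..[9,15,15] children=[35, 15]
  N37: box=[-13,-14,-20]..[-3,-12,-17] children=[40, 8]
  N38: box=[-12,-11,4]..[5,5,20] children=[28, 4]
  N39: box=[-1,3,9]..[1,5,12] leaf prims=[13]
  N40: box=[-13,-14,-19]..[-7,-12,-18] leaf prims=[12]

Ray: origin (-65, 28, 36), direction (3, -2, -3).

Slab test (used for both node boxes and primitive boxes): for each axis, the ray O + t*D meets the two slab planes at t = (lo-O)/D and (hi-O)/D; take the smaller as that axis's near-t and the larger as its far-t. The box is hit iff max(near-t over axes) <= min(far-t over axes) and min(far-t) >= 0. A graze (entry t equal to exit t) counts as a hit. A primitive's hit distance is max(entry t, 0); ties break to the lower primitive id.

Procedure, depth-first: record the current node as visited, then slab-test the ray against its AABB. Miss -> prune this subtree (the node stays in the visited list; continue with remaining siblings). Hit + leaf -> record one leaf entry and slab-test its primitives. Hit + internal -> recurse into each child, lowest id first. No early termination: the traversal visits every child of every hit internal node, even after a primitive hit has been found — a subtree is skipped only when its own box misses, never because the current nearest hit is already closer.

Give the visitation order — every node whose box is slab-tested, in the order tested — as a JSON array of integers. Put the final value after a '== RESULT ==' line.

Traverse from the root:
N0 x:[15,86/3] y:[4,21] z:[16/3,56/3] -> hit [15,56/3], descend [19, 30]
  N19 x:[15,70/3] y:[23/2,21] z:[16/3,56/3] -> hit [15,56/3], descend [23, 38]
    N23 x:[15,62/3] y:[23/2,21] z:[41/3,56/3] -> hit [15,56/3], descend [5, 37]
      N5 x:[15,59/3] y:[23/2,21] z:[41/3,53/3] -> hit [15,53/3], descend [11, 29]
        N11 x:[53/3,59/3] y:[18,21] z:[17,53/3] -> miss, prune
        N29 x:[15,17] y:[23/2,37/2] z:[41/3,17] -> hit [15,17], descend [25, 34]
          N25 x:[47/3,17] y:[17,37/2] z:[49/3,17] -> hit [17,17] leaf, test {P16@t=17}
          N34 x:[15,49/3] y:[23/2,25/2] z:[41/3,43/3] -> miss, prune
      N37 x:[52/3,62/3] y:[20,21] z:[53/3,56/3] -> miss, prune
    N38 x:[53/3,70/3] y:[23/2,39/2] z:[16/3,32/3] -> miss, prune
  N30 x:[22,86/3] y:[4,17] z:[16/3,18] -> miss, prune

11 AABB tests over nodes [0, 19, 23, 5, 11, 29, 25, 34, 37, 38, 30]; 1 leaf entered; closest P16.

== RESULT ==
[0, 19, 23, 5, 11, 29, 25, 34, 37, 38, 30]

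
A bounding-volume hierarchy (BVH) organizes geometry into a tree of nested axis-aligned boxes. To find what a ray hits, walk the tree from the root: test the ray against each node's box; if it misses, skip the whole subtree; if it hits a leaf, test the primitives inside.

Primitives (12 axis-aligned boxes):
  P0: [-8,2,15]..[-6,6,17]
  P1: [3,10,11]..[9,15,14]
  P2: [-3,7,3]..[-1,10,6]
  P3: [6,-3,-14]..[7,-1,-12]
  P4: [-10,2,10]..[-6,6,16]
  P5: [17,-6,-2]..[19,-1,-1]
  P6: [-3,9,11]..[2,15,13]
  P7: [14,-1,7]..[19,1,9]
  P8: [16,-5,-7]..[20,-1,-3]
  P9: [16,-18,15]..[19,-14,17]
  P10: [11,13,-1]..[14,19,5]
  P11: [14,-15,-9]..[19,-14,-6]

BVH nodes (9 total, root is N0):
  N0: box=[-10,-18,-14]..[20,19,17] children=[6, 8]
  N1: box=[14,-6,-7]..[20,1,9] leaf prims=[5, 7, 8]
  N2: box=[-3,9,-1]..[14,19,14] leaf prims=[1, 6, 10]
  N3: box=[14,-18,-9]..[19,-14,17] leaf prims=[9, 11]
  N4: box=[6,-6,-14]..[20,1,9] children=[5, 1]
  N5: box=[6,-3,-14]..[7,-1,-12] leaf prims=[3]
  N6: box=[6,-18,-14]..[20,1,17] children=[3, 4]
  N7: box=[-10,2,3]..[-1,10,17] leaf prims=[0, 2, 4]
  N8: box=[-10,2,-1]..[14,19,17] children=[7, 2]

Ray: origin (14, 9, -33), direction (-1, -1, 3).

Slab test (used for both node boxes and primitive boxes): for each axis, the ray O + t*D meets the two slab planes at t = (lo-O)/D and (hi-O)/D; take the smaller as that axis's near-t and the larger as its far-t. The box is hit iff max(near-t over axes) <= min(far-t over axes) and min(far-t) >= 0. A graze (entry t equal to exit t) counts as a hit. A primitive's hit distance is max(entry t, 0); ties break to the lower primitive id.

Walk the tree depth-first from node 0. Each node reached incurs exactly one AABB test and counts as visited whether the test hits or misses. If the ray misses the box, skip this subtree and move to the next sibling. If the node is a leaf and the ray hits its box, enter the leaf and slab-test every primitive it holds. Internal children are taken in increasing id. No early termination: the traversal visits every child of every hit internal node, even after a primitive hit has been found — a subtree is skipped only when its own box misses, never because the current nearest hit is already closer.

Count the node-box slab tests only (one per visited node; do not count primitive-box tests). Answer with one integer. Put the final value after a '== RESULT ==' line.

Traverse from the root:
N0 x:[-6,24] y:[-10,27] z:[19/3,50/3] -> hit [19/3,50/3], descend [6, 8]
  N6 x:[-6,8] y:[8,27] z:[19/3,50/3] -> hit [8,8], descend [3, 4]
    N3 x:[-5,0] y:[23,27] z:[8,50/3] -> miss, prune
    N4 x:[-6,8] y:[8,15] z:[19/3,14] -> hit [8,8], descend [1, 5]
      N1 x:[-6,0] y:[8,15] z:[26/3,14] -> miss, prune
      N5 x:[7,8] y:[10,12] z:[19/3,7] -> miss, prune
  N8 x:[0,24] y:[-10,7] z:[32/3,50/3] -> miss, prune

order=[0, 6, 3, 4, 1, 5, 8]  |boxes|=7  |leaves|=0  hit=miss

== RESULT ==
7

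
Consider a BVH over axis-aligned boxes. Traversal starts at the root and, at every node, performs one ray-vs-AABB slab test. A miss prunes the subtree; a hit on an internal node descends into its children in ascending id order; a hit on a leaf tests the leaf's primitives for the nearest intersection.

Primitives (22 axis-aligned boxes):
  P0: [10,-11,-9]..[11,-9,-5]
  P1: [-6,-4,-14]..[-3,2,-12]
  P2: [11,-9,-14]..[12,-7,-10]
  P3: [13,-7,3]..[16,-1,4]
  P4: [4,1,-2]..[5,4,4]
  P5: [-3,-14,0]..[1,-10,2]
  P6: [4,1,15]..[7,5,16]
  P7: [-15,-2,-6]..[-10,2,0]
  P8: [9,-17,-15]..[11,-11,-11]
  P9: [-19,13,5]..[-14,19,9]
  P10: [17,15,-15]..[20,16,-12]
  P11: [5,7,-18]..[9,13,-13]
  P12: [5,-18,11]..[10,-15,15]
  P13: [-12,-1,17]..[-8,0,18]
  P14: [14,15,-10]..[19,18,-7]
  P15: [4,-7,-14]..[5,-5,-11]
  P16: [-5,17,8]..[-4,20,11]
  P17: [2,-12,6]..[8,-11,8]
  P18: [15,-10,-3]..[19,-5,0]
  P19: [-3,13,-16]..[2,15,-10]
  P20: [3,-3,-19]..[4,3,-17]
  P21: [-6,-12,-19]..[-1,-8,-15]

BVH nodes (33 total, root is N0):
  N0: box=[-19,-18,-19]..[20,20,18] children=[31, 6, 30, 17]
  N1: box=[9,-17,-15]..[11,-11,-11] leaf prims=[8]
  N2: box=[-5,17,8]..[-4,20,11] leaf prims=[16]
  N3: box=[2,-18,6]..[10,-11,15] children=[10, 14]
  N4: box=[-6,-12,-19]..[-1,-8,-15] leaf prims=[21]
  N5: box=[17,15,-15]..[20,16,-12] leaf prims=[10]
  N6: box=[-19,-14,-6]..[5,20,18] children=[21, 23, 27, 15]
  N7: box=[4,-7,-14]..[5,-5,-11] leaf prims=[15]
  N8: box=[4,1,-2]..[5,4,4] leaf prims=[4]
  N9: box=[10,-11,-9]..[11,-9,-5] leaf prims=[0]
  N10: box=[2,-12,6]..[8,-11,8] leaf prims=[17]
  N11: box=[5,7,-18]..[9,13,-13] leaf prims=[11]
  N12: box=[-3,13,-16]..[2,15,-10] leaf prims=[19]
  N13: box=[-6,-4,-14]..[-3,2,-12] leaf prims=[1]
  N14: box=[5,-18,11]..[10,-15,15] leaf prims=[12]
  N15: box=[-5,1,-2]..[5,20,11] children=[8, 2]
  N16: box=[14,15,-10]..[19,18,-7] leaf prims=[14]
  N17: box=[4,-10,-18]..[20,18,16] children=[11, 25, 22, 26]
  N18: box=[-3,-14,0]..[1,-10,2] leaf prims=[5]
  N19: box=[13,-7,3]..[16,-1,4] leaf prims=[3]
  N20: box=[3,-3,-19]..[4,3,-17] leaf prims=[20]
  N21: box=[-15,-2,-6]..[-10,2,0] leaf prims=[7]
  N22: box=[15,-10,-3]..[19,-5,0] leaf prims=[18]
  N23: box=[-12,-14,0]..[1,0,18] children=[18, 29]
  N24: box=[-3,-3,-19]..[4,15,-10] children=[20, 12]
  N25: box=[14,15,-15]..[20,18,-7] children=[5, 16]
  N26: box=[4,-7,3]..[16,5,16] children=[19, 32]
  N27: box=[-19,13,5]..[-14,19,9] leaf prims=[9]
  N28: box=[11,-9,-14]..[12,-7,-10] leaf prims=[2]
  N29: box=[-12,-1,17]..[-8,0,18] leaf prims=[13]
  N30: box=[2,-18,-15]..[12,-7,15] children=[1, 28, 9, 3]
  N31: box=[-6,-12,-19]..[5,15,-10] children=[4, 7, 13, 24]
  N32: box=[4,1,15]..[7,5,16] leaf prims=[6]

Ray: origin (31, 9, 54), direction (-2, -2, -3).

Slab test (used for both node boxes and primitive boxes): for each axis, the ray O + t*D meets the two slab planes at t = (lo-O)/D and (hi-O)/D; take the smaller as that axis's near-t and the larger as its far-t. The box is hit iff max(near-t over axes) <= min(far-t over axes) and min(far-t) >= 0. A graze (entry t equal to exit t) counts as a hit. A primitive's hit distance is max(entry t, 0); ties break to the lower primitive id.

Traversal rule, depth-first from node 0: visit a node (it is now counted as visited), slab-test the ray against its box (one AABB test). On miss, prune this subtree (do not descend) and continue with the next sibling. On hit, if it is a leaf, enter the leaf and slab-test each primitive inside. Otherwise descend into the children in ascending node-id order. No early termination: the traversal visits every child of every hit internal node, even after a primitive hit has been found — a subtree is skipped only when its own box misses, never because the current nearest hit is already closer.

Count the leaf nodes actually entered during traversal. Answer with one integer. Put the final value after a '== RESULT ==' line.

Trace the traversal:
N0 x:[11/2,25] y:[-11/2,27/2] z:[12,73/3] -> hit [12,27/2], descend [6, 17, 30, 31]
  N6 x:[13,25] y:[-11/2,23/2] z:[12,20] -> miss, prune
  N17 x:[11/2,27/2] y:[-9/2,19/2] z:[38/3,24] -> miss, prune
  N30 x:[19/2,29/2] y:[8,27/2] z:[13,23] -> hit [13,27/2], descend [1, 3, 9, 28]
    N1 x:[10,11] y:[10,13] z:[65/3,23] -> miss, prune
    N3 x:[21/2,29/2] y:[10,27/2] z:[13,16] -> hit [13,27/2], descend [10, 14]
      N10 x:[23/2,29/2] y:[10,21/2] z:[46/3,16] -> miss, prune
      N14 x:[21/2,13] y:[12,27/2] z:[13,43/3] -> hit [13,13] leaf, test {P12@t=13}
    N9 x:[10,21/2] y:[9,10] z:[59/3,21] -> miss, prune
    N28 x:[19/2,10] y:[8,9] z:[64/3,68/3] -> miss, prune
  N31 x:[13,37/2] y:[-3,21/2] z:[64/3,73/3] -> miss, prune

Summary -> nodes [0, 6, 17, 30, 1, 3, 10, 14, 9, 28, 31]; box-tests=11; leaf-entries=1; first=P12

== RESULT ==
1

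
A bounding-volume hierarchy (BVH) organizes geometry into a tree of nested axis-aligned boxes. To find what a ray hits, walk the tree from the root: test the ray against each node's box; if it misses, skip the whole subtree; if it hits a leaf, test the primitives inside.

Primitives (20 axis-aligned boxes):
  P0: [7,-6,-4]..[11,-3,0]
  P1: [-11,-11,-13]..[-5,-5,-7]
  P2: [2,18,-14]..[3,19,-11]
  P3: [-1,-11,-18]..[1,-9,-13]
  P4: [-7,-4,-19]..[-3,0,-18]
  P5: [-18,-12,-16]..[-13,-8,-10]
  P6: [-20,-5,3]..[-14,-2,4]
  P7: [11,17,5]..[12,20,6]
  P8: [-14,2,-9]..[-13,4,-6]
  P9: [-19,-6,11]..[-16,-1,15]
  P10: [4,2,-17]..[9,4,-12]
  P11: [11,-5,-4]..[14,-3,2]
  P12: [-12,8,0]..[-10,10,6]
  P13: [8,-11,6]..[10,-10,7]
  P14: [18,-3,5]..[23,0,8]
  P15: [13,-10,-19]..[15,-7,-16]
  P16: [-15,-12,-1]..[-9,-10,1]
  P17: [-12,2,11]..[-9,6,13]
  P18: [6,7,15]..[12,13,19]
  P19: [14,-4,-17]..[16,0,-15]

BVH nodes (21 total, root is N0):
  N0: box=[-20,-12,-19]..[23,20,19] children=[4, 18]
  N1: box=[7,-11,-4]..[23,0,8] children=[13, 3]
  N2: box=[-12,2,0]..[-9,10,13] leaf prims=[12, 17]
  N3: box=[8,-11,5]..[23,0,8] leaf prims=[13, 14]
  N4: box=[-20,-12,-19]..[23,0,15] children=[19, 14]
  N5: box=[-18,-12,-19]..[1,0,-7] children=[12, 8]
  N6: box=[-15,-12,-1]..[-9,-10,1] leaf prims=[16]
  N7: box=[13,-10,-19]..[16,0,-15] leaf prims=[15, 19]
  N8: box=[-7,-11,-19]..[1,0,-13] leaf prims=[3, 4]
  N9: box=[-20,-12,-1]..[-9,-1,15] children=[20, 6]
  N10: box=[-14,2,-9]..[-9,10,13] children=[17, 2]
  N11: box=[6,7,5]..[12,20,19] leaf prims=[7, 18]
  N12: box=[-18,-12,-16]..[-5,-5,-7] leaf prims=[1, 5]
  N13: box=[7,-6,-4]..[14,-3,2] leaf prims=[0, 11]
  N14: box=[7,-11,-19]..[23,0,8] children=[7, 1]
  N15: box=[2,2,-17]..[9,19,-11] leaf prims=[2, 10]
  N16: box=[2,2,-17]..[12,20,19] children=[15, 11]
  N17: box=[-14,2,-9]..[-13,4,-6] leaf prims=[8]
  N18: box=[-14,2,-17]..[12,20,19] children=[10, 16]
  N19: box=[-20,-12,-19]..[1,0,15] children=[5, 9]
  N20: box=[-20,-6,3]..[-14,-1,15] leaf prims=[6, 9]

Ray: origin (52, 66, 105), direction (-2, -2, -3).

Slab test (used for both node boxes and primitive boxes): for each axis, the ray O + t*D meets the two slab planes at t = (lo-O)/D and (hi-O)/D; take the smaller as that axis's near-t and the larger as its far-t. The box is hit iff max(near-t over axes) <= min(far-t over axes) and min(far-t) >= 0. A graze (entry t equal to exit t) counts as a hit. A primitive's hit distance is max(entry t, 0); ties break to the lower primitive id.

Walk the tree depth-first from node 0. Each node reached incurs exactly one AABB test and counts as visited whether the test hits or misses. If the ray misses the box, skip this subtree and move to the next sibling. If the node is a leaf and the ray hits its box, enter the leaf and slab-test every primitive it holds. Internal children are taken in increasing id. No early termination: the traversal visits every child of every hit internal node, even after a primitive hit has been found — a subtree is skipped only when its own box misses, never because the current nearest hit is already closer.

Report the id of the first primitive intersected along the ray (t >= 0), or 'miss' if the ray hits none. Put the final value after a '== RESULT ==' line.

Walk:
N0 x:[29/2,36] y:[23,39] z:[86/3,124/3] -> hit [86/3,36], descend [4, 18]
  N4 x:[29/2,36] y:[33,39] z:[30,124/3] -> hit [33,36], descend [14, 19]
    N14 x:[29/2,45/2] y:[33,77/2] z:[97/3,124/3] -> miss, prune
    N19 x:[51/2,36] y:[33,39] z:[30,124/3] -> hit [33,36], descend [5, 9]
      N5 x:[51/2,35] y:[33,39] z:[112/3,124/3] -> miss, prune
      N9 x:[61/2,36] y:[67/2,39] z:[30,106/3] -> hit [67/2,106/3], descend [6, 20]
        N6 x:[61/2,67/2] y:[38,39] z:[104/3,106/3] -> miss, prune
        N20 x:[33,36] y:[67/2,36] z:[30,34] -> hit [67/2,34] leaf, test {P6@t=34, P9(miss)}
  N18 x:[20,33] y:[23,32] z:[86/3,122/3] -> hit [86/3,32], descend [10, 16]
    N10 x:[61/2,33] y:[28,32] z:[92/3,38] -> hit [92/3,32], descend [2, 17]
      N2 x:[61/2,32] y:[28,32] z:[92/3,35] -> hit [92/3,32] leaf, test {P12(miss), P17@t=92/3}
      N17 x:[65/2,33] y:[31,32] z:[37,38] -> miss, prune
    N16 x:[20,25] y:[23,32] z:[86/3,122/3] -> miss, prune

13 AABB tests over nodes [0, 4, 14, 19, 5, 9, 6, 20, 18, 10, 2, 17, 16]; 2 leaves entered; closest P17.

== RESULT ==
17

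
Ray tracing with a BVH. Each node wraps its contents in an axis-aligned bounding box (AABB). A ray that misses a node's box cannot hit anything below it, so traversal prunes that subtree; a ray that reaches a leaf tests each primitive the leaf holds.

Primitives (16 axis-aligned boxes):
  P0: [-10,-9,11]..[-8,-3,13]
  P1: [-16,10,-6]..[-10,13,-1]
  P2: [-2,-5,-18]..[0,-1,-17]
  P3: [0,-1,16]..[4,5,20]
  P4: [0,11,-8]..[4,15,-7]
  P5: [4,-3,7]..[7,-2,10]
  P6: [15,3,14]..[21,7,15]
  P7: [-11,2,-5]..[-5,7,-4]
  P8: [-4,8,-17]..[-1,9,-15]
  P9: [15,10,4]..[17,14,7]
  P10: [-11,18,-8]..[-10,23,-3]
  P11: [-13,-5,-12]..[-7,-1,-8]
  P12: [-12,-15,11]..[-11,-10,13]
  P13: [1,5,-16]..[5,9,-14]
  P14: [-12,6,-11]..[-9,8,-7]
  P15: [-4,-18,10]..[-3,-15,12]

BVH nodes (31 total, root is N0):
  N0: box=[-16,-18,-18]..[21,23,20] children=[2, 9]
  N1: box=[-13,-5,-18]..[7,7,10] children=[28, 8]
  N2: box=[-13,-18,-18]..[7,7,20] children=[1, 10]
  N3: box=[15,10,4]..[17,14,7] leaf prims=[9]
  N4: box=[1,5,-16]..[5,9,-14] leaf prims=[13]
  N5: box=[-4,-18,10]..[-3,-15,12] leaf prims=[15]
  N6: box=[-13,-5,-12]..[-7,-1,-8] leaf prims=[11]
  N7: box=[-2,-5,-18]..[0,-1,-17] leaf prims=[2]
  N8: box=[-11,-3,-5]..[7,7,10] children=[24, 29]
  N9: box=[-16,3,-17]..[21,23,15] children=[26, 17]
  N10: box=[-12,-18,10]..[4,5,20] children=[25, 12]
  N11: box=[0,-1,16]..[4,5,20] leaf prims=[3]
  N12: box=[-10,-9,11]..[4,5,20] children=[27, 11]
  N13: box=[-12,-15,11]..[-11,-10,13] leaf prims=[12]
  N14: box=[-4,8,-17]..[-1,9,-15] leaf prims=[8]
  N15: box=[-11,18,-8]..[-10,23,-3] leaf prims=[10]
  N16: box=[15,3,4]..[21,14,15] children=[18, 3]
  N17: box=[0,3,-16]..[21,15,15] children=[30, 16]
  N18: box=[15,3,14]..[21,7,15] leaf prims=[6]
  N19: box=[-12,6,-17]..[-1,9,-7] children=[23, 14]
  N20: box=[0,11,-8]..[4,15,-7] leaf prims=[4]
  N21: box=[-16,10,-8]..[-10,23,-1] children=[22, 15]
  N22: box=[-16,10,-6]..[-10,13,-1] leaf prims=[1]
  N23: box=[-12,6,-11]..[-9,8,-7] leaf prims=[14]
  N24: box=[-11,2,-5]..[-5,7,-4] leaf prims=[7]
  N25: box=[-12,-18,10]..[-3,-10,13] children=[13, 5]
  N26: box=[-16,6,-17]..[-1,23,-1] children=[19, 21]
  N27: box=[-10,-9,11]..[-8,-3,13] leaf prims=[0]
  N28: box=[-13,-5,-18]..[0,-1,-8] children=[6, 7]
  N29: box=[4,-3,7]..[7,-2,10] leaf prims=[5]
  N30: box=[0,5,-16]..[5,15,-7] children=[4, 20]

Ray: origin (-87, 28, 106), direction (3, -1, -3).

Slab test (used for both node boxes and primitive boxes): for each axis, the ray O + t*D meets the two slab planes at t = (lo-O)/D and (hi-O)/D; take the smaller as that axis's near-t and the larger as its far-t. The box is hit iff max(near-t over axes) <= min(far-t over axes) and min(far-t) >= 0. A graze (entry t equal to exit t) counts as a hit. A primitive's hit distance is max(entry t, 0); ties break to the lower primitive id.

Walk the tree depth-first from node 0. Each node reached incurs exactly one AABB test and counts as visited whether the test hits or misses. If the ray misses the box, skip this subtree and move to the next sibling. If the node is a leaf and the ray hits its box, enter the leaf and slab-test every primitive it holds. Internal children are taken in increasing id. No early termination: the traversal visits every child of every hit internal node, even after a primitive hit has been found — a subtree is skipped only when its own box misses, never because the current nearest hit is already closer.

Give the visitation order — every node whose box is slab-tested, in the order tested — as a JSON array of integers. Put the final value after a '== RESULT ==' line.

Trace the traversal:
N0 x:[71/3,36] y:[5,46] z:[86/3,124/3] -> hit [86/3,36], descend [2, 9]
  N2 x:[74/3,94/3] y:[21,46] z:[86/3,124/3] -> hit [86/3,94/3], descend [1, 10]
    N1 x:[74/3,94/3] y:[21,33] z:[32,124/3] -> miss, prune
    N10 x:[25,91/3] y:[23,46] z:[86/3,32] -> hit [86/3,91/3], descend [12, 25]
      N12 x:[77/3,91/3] y:[23,37] z:[86/3,95/3] -> hit [86/3,91/3], descend [11, 27]
        N11 x:[29,91/3] y:[23,29] z:[86/3,30] -> hit [29,29] leaf, test {P3@t=29}
        N27 x:[77/3,79/3] y:[31,37] z:[31,95/3] -> miss, prune
      N25 x:[25,28] y:[38,46] z:[31,32] -> miss, prune
  N9 x:[71/3,36] y:[5,25] z:[91/3,41] -> miss, prune

Summary -> nodes [0, 2, 1, 10, 12, 11, 27, 25, 9]; box-tests=9; leaf-entries=1; first=P3

== RESULT ==
[0, 2, 1, 10, 12, 11, 27, 25, 9]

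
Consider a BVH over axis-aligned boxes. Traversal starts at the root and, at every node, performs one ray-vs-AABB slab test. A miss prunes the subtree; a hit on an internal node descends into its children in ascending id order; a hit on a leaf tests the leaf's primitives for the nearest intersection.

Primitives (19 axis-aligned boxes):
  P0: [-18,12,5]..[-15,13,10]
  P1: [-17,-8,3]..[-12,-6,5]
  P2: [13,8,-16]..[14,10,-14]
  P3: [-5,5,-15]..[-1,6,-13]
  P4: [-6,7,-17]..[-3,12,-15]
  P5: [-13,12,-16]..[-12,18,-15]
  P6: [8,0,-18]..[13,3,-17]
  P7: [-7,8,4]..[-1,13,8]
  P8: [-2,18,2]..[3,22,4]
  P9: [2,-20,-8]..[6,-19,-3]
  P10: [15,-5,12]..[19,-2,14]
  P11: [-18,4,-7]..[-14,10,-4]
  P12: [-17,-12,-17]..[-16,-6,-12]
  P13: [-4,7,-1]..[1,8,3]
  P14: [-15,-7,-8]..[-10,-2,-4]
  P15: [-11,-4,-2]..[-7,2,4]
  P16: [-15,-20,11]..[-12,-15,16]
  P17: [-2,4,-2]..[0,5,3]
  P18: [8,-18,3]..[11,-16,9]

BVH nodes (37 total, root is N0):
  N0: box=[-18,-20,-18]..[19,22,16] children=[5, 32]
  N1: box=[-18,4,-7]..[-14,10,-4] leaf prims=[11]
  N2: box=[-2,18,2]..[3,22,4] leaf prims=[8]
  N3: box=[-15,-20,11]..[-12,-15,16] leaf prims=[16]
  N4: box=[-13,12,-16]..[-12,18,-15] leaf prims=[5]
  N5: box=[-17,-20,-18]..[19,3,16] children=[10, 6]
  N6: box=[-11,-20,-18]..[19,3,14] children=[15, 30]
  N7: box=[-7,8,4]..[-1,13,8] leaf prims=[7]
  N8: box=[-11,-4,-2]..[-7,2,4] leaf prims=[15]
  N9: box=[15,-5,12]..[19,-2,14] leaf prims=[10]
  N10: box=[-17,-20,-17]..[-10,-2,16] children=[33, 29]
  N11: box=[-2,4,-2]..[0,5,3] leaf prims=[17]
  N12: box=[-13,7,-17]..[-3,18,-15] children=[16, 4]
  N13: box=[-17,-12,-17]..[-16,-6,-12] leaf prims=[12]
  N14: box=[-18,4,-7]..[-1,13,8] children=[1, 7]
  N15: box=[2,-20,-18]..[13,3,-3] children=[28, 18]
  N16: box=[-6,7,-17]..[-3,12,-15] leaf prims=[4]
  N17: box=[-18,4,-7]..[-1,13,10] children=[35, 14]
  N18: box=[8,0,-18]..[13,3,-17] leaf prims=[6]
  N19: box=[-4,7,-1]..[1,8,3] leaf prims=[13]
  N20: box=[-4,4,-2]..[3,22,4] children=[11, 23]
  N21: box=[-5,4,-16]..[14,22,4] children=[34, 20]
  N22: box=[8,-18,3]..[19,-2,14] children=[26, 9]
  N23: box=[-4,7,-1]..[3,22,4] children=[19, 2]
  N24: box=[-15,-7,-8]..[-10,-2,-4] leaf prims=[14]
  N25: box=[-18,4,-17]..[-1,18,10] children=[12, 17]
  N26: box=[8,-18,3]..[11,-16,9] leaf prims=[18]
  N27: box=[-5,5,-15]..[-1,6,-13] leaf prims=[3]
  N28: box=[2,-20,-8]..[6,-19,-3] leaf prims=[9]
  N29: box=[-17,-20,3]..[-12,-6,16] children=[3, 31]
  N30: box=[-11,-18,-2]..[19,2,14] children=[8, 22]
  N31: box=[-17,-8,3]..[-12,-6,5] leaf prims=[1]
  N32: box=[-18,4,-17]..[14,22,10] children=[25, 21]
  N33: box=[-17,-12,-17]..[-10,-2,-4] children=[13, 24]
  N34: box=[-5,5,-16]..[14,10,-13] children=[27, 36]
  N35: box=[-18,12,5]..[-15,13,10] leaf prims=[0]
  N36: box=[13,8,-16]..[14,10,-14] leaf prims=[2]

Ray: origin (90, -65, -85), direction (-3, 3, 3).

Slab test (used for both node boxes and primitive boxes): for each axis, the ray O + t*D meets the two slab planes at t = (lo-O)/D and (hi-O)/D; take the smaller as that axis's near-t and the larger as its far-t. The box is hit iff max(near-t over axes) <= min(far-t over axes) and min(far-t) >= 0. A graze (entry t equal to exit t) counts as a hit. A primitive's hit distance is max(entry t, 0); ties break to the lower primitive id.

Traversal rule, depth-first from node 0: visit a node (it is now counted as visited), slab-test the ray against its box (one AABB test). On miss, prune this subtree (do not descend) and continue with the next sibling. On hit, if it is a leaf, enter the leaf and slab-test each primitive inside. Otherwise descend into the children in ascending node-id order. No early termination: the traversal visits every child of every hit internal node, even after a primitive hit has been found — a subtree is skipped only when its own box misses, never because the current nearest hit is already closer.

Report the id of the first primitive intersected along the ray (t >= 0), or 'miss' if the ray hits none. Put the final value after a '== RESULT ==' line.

Trace the traversal:
N0 x:[71/3,36] y:[15,29] z:[67/3,101/3] -> hit [71/3,29], descend [5, 32]
  N5 x:[71/3,107/3] y:[15,68/3] z:[67/3,101/3] -> miss, prune
  N32 x:[76/3,36] y:[23,29] z:[68/3,95/3] -> hit [76/3,29], descend [21, 25]
    N21 x:[76/3,95/3] y:[23,29] z:[23,89/3] -> hit [76/3,29], descend [20, 34]
      N20 x:[29,94/3] y:[23,29] z:[83/3,89/3] -> hit [29,29], descend [11, 23]
        N11 x:[30,92/3] y:[23,70/3] z:[83/3,88/3] -> miss, prune
        N23 x:[29,94/3] y:[24,29] z:[28,89/3] -> hit [29,29], descend [2, 19]
          N2 x:[29,92/3] y:[83/3,29] z:[29,89/3] -> hit [29,29] leaf, test {P8@t=29}
          N19 x:[89/3,94/3] y:[24,73/3] z:[28,88/3] -> miss, prune
      N34 x:[76/3,95/3] y:[70/3,25] z:[23,24] -> miss, prune
    N25 x:[91/3,36] y:[23,83/3] z:[68/3,95/3] -> miss, prune

11 AABB tests over nodes [0, 5, 32, 21, 20, 11, 23, 2, 19, 34, 25]; 1 leaf entered; closest P8.

== RESULT ==
8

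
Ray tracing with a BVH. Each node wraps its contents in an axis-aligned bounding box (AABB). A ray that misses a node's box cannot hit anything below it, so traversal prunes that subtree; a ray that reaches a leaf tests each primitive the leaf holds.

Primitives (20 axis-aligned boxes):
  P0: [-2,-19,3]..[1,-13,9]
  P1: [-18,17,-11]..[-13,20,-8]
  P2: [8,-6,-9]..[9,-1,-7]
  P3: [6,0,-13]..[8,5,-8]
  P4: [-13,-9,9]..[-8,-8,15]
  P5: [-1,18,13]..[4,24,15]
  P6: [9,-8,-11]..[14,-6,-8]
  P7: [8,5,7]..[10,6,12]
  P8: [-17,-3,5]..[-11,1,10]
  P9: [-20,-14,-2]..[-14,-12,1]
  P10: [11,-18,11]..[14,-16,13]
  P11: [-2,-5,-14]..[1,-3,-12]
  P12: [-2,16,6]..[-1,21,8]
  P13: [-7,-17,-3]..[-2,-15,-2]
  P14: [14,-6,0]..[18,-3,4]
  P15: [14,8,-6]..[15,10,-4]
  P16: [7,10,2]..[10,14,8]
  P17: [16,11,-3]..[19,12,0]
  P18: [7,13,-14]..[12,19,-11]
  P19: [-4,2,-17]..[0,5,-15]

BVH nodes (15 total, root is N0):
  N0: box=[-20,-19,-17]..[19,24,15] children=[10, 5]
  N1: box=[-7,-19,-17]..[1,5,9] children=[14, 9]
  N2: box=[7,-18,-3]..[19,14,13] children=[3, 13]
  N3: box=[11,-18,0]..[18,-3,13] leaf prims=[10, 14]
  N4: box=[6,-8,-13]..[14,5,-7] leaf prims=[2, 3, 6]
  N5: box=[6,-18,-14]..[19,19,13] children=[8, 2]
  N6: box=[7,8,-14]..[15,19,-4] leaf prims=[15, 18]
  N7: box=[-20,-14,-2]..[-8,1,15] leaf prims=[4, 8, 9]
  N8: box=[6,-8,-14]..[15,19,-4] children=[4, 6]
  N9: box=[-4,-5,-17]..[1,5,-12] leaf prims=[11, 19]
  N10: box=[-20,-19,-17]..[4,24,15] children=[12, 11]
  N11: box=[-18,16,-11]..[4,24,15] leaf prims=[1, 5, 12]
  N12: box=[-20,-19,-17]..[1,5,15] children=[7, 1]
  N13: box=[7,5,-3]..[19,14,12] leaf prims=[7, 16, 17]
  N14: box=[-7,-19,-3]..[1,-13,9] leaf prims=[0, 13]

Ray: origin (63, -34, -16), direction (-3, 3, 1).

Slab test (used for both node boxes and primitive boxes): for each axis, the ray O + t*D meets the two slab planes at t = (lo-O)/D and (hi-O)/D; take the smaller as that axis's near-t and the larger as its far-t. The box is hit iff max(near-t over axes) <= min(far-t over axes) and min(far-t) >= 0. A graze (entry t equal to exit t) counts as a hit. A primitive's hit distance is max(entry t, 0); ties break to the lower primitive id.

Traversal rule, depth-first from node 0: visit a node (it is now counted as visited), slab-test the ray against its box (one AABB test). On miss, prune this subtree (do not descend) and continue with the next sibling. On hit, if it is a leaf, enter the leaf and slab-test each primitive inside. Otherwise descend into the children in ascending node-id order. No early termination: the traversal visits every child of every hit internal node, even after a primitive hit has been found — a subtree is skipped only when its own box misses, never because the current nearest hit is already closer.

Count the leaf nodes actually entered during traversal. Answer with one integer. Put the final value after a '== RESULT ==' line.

Trace the traversal:
N0 x:[44/3,83/3] y:[5,58/3] z:[-1,31] -> hit [44/3,58/3], descend [5, 10]
  N5 x:[44/3,19] y:[16/3,53/3] z:[2,29] -> hit [44/3,53/3], descend [2, 8]
    N2 x:[44/3,56/3] y:[16/3,16] z:[13,29] -> hit [44/3,16], descend [3, 13]
      N3 x:[15,52/3] y:[16/3,31/3] z:[16,29] -> miss, prune
      N13 x:[44/3,56/3] y:[13,16] z:[13,28] -> hit [44/3,16] leaf, test {P7(miss), P16(miss), P17@t=15}
    N8 x:[16,19] y:[26/3,53/3] z:[2,12] -> miss, prune
  N10 x:[59/3,83/3] y:[5,58/3] z:[-1,31] -> miss, prune

order=[0, 5, 2, 3, 13, 8, 10]  |boxes|=7  |leaves|=1  hit=P17

== RESULT ==
1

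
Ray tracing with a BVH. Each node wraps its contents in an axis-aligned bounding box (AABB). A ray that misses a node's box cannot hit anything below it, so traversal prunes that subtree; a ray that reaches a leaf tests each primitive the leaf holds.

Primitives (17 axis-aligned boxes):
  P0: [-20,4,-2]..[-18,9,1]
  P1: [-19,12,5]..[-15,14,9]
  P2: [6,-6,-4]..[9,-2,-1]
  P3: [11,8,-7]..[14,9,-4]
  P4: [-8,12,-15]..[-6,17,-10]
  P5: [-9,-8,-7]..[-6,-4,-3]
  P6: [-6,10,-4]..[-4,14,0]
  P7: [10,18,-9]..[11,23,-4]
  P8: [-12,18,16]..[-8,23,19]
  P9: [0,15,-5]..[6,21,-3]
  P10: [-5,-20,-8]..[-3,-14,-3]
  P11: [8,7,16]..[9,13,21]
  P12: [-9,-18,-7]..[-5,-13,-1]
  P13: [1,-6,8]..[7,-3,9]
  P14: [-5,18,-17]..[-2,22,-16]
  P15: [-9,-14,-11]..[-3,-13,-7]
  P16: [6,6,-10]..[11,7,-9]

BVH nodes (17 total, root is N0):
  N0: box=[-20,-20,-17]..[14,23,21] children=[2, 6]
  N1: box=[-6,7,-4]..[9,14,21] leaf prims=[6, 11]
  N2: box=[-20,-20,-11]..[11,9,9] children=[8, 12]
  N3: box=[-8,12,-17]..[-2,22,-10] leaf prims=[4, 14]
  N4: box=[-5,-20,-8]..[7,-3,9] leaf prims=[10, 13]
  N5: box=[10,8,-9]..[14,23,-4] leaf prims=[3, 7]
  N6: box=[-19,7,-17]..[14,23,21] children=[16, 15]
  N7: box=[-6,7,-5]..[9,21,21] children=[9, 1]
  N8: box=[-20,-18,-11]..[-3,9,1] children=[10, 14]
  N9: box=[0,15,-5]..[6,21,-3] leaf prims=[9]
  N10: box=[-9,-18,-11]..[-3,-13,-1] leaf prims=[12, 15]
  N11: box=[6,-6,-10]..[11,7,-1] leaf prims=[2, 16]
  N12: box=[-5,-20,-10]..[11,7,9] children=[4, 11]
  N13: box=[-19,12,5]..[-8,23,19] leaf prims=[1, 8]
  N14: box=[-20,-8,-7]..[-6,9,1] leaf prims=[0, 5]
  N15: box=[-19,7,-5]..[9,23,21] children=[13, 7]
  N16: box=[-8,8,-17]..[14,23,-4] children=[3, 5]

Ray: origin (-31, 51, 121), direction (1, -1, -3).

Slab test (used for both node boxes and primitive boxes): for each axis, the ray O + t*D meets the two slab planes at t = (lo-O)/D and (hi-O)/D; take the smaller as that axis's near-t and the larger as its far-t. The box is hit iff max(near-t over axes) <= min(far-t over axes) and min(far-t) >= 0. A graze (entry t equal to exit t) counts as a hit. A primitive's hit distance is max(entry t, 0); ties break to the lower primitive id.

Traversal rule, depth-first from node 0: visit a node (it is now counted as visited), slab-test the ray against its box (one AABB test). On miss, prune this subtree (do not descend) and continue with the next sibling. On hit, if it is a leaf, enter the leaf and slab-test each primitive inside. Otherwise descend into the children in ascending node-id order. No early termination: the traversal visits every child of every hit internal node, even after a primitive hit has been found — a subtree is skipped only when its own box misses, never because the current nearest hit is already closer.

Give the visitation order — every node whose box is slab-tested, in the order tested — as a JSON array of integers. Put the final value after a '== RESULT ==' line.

Traverse from the root:
N0 x:[11,45] y:[28,71] z:[100/3,46] -> hit [100/3,45], descend [2, 6]
  N2 x:[11,42] y:[42,71] z:[112/3,44] -> hit [42,42], descend [8, 12]
    N8 x:[11,28] y:[42,69] z:[40,44] -> miss, prune
    N12 x:[26,42] y:[44,71] z:[112/3,131/3] -> miss, prune
  N6 x:[12,45] y:[28,44] z:[100/3,46] -> hit [100/3,44], descend [15, 16]
    N15 x:[12,40] y:[28,44] z:[100/3,42] -> hit [100/3,40], descend [7, 13]
      N7 x:[25,40] y:[30,44] z:[100/3,42] -> hit [100/3,40], descend [1, 9]
        N1 x:[25,40] y:[37,44] z:[100/3,125/3] -> hit [37,40] leaf, test {P6(miss), P11(miss)}
        N9 x:[31,37] y:[30,36] z:[124/3,42] -> miss, prune
      N13 x:[12,23] y:[28,39] z:[34,116/3] -> miss, prune
    N16 x:[23,45] y:[28,43] z:[125/3,46] -> hit [125/3,43], descend [3, 5]
      N3 x:[23,29] y:[29,39] z:[131/3,46] -> miss, prune
      N5 x:[41,45] y:[28,43] z:[125/3,130/3] -> hit [125/3,43] leaf, test {P3@t=42, P7(miss)}

13 AABB tests over nodes [0, 2, 8, 12, 6, 15, 7, 1, 9, 13, 16, 3, 5]; 2 leaves entered; closest P3.

== RESULT ==
[0, 2, 8, 12, 6, 15, 7, 1, 9, 13, 16, 3, 5]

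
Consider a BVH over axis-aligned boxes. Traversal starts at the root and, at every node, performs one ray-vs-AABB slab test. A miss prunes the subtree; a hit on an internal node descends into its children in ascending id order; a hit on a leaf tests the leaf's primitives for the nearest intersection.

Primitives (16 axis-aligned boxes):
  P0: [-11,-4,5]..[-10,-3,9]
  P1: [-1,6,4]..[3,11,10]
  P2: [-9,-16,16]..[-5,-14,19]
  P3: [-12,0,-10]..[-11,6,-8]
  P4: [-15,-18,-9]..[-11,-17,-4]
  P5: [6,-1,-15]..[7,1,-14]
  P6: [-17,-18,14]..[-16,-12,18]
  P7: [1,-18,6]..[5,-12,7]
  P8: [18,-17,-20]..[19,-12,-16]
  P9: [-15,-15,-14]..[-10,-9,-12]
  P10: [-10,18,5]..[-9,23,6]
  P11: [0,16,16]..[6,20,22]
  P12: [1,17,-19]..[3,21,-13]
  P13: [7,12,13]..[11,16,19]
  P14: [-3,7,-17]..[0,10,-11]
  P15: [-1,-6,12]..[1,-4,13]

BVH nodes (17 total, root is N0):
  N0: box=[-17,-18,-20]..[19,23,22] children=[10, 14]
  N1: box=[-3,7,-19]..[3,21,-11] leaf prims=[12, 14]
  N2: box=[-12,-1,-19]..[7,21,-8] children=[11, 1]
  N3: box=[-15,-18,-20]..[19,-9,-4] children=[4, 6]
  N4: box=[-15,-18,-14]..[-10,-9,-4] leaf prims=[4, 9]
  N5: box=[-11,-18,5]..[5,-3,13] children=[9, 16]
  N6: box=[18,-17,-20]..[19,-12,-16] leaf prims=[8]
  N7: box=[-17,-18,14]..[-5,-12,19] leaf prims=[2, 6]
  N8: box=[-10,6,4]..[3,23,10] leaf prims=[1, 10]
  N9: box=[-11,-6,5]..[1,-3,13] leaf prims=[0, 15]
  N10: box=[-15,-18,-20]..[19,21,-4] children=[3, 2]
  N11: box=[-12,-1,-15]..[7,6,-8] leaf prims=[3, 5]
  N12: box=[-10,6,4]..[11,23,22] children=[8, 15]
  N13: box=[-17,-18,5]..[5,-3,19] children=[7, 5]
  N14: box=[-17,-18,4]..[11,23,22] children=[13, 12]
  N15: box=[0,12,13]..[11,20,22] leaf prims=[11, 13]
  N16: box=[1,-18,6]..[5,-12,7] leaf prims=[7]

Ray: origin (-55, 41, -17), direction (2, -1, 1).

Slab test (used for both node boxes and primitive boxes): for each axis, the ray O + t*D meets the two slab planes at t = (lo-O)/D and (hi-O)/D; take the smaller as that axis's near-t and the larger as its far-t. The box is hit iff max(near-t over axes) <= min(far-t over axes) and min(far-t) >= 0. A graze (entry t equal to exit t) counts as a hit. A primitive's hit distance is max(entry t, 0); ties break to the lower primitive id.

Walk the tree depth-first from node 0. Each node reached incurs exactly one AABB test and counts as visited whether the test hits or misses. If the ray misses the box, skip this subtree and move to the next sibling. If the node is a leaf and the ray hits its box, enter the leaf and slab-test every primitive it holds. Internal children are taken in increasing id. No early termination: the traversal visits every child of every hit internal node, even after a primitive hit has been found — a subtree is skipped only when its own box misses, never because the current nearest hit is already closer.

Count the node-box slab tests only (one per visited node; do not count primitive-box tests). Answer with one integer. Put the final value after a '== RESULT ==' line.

Traverse from the root:
N0 x:[19,37] y:[18,59] z:[-3,39] -> hit [19,37], descend [10, 14]
  N10 x:[20,37] y:[20,59] z:[-3,13] -> miss, prune
  N14 x:[19,33] y:[18,59] z:[21,39] -> hit [21,33], descend [12, 13]
    N12 x:[45/2,33] y:[18,35] z:[21,39] -> hit [45/2,33], descend [8, 15]
      N8 x:[45/2,29] y:[18,35] z:[21,27] -> hit [45/2,27] leaf, test {P1(miss), P10@t=45/2}
      N15 x:[55/2,33] y:[21,29] z:[30,39] -> miss, prune
    N13 x:[19,30] y:[44,59] z:[22,36] -> miss, prune

Summary -> nodes [0, 10, 14, 12, 8, 15, 13]; box-tests=7; leaf-entries=1; first=P10

== RESULT ==
7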